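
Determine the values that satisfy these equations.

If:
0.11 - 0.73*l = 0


Then:
l = 0.15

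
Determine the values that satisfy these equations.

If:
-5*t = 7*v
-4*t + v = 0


Then:
t = 0
v = 0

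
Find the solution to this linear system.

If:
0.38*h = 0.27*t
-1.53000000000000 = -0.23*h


Then:
h = 6.65
t = 9.36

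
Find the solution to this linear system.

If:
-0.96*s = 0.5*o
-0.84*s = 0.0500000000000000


Then:
o = 0.11
s = -0.06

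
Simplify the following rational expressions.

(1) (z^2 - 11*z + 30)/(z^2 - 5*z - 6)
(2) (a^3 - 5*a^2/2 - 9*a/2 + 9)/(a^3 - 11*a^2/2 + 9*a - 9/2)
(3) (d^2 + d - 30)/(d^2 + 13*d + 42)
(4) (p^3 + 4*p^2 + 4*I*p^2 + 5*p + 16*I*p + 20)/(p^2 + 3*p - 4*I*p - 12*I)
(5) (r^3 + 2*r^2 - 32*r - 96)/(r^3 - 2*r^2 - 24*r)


(1) = (z - 5)/(z + 1)
(2) = (a + 2)/(a - 1)
(3) = (d - 5)/(d + 7)
(4) = (p^3 + p^2*(4 + 4*I) + p*(5 + 16*I) + 20)/(p^2 + p*(3 - 4*I) - 12*I)
(5) = (r + 4)/r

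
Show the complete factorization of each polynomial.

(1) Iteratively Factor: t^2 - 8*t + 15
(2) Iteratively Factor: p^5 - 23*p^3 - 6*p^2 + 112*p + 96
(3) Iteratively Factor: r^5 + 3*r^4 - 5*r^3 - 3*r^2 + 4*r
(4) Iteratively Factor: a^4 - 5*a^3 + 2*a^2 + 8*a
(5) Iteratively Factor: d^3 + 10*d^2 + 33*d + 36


(1) = (t - 5)*(t - 3)
(2) = (p - 3)*(p^4 + 3*p^3 - 14*p^2 - 48*p - 32) = (p - 3)*(p + 1)*(p^3 + 2*p^2 - 16*p - 32) = (p - 4)*(p - 3)*(p + 1)*(p^2 + 6*p + 8) = (p - 4)*(p - 3)*(p + 1)*(p + 2)*(p + 4)
(3) = (r + 1)*(r^4 + 2*r^3 - 7*r^2 + 4*r) = r*(r + 1)*(r^3 + 2*r^2 - 7*r + 4) = r*(r + 1)*(r + 4)*(r^2 - 2*r + 1) = r*(r - 1)*(r + 1)*(r + 4)*(r - 1)
(4) = (a)*(a^3 - 5*a^2 + 2*a + 8) = a*(a - 4)*(a^2 - a - 2) = a*(a - 4)*(a - 2)*(a + 1)
(5) = (d + 3)*(d^2 + 7*d + 12) = (d + 3)*(d + 4)*(d + 3)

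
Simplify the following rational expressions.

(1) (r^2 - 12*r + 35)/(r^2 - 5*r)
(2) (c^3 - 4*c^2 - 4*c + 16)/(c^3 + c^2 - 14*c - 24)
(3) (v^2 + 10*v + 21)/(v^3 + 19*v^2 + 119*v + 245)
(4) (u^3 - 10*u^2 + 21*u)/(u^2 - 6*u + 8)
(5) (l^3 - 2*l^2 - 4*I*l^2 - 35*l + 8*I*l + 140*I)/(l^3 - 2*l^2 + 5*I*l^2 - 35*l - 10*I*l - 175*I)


(1) = (r - 7)/r
(2) = (c - 2)/(c + 3)
(3) = (v + 3)/(v^2 + 12*v + 35)
(4) = (u^3 - 10*u^2 + 21*u)/(u^2 - 6*u + 8)
(5) = (l - 4*I)/(l + 5*I)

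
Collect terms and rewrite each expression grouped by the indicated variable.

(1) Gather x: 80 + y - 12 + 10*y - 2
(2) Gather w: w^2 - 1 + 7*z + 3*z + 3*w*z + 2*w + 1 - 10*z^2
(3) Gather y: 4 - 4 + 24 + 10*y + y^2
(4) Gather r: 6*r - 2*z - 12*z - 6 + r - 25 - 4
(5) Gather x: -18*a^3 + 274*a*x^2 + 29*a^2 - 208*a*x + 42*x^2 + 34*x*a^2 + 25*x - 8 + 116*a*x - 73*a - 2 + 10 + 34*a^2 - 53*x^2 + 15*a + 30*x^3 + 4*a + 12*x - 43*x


(1) = 11*y + 66
(2) = w^2 + w*(3*z + 2) - 10*z^2 + 10*z
(3) = y^2 + 10*y + 24
(4) = 7*r - 14*z - 35
(5) = -18*a^3 + 63*a^2 - 54*a + 30*x^3 + x^2*(274*a - 11) + x*(34*a^2 - 92*a - 6)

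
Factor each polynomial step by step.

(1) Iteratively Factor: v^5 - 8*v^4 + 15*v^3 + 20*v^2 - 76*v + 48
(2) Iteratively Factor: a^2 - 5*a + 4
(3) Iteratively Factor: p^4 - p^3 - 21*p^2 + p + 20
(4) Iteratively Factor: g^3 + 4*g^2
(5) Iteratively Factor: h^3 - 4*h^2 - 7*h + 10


(1) = (v - 2)*(v^4 - 6*v^3 + 3*v^2 + 26*v - 24) = (v - 4)*(v - 2)*(v^3 - 2*v^2 - 5*v + 6) = (v - 4)*(v - 3)*(v - 2)*(v^2 + v - 2) = (v - 4)*(v - 3)*(v - 2)*(v - 1)*(v + 2)
(2) = (a - 1)*(a - 4)
(3) = (p - 5)*(p^3 + 4*p^2 - p - 4) = (p - 5)*(p - 1)*(p^2 + 5*p + 4) = (p - 5)*(p - 1)*(p + 1)*(p + 4)
(4) = (g)*(g^2 + 4*g) = g^2*(g + 4)
(5) = (h - 1)*(h^2 - 3*h - 10) = (h - 5)*(h - 1)*(h + 2)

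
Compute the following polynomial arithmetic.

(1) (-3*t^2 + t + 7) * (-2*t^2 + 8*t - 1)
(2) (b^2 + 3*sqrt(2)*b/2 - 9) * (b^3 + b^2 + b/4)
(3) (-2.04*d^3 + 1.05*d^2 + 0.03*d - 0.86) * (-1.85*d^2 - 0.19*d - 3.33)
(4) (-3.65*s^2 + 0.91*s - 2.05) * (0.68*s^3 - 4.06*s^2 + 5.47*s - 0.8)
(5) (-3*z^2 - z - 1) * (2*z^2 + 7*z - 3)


(1) = 6*t^4 - 26*t^3 - 3*t^2 + 55*t - 7
(2) = b^5 + b^4 + 3*sqrt(2)*b^4/2 - 35*b^3/4 + 3*sqrt(2)*b^3/2 - 9*b^2 + 3*sqrt(2)*b^2/8 - 9*b/4
(3) = 3.774*d^5 - 1.5549*d^4 + 6.5382*d^3 - 1.9112*d^2 + 0.0635*d + 2.8638
(4) = -2.482*s^5 + 15.4378*s^4 - 25.0541*s^3 + 16.2207*s^2 - 11.9415*s + 1.64
(5) = -6*z^4 - 23*z^3 - 4*z + 3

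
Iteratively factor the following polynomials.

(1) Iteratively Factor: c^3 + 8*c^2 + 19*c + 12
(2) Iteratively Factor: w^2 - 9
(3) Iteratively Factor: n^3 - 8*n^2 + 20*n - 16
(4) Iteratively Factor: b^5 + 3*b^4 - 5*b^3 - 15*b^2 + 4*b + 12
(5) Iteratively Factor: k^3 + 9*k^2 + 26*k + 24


(1) = (c + 4)*(c^2 + 4*c + 3) = (c + 1)*(c + 4)*(c + 3)
(2) = (w - 3)*(w + 3)
(3) = (n - 4)*(n^2 - 4*n + 4) = (n - 4)*(n - 2)*(n - 2)
(4) = (b - 2)*(b^4 + 5*b^3 + 5*b^2 - 5*b - 6) = (b - 2)*(b + 1)*(b^3 + 4*b^2 + b - 6) = (b - 2)*(b + 1)*(b + 2)*(b^2 + 2*b - 3) = (b - 2)*(b - 1)*(b + 1)*(b + 2)*(b + 3)
(5) = (k + 4)*(k^2 + 5*k + 6) = (k + 2)*(k + 4)*(k + 3)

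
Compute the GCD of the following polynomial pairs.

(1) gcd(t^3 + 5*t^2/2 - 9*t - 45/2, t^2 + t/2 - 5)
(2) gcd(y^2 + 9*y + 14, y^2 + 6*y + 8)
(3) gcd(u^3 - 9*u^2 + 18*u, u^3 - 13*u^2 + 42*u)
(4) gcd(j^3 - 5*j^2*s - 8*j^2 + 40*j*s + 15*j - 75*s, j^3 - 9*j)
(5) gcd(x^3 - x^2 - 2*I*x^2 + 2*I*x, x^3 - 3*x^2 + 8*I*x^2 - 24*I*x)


(1) = t + 5/2
(2) = gcd((y + 2)*(y + 7), (y + 2)*(y + 4)) = y + 2
(3) = u^2 - 6*u
(4) = gcd((j - 5)*(j - 3)*(j - 5*s), j*(j - 3)*(j + 3)) = j - 3
(5) = gcd(x*(x - 1)*(x - 2*I), x*(x - 3)*(x + 8*I)) = x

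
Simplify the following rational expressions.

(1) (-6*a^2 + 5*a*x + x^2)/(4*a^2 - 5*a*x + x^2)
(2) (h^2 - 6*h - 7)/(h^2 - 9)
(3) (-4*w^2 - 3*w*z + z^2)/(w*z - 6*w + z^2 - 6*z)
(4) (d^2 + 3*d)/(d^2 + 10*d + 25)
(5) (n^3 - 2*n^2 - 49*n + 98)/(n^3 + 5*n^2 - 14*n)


(1) = (6*a + x)/(-4*a + x)
(2) = (h^2 - 6*h - 7)/(h^2 - 9)
(3) = (-4*w + z)/(z - 6)
(4) = (d^2 + 3*d)/(d^2 + 10*d + 25)
(5) = (n - 7)/n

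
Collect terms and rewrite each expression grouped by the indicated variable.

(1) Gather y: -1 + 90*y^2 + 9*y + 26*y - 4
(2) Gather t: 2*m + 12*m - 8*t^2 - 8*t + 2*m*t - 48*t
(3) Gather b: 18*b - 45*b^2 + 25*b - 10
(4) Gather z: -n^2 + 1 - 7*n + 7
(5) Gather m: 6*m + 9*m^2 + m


(1) = 90*y^2 + 35*y - 5
(2) = 14*m - 8*t^2 + t*(2*m - 56)
(3) = -45*b^2 + 43*b - 10
(4) = -n^2 - 7*n + 8
(5) = 9*m^2 + 7*m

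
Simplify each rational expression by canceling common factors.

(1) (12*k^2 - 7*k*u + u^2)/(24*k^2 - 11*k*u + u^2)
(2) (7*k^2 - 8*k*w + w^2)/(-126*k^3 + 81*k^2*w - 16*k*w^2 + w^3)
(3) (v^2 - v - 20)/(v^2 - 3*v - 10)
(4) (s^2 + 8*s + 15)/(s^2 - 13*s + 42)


(1) = (-4*k + u)/(-8*k + u)
(2) = (-k + w)/(18*k^2 - 9*k*w + w^2)
(3) = (v + 4)/(v + 2)
(4) = (s^2 + 8*s + 15)/(s^2 - 13*s + 42)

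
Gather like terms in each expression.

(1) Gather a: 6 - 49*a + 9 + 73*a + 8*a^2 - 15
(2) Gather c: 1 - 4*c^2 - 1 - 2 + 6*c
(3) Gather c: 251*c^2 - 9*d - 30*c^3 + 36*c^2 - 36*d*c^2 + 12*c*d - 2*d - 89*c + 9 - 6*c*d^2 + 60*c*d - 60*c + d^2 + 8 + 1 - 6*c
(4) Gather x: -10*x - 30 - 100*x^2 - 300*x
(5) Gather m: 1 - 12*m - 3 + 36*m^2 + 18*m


(1) = 8*a^2 + 24*a
(2) = -4*c^2 + 6*c - 2
(3) = -30*c^3 + c^2*(287 - 36*d) + c*(-6*d^2 + 72*d - 155) + d^2 - 11*d + 18
(4) = -100*x^2 - 310*x - 30
(5) = 36*m^2 + 6*m - 2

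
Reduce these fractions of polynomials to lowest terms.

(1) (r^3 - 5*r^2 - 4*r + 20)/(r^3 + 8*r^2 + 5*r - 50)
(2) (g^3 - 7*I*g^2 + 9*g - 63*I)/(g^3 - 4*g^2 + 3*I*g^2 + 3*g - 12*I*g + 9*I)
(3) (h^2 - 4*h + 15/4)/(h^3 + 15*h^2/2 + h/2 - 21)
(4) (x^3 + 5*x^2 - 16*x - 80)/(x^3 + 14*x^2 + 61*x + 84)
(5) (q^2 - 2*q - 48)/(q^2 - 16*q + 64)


(1) = (r^2 - 3*r - 10)/(r^2 + 10*r + 25)
(2) = (g^2 - 10*I*g - 21)/(g^2 - 4*g + 3)
(3) = (2*h - 5)/(2*h^2 + 18*h + 28)
(4) = (x^2 + x - 20)/(x^2 + 10*x + 21)
(5) = (q + 6)/(q - 8)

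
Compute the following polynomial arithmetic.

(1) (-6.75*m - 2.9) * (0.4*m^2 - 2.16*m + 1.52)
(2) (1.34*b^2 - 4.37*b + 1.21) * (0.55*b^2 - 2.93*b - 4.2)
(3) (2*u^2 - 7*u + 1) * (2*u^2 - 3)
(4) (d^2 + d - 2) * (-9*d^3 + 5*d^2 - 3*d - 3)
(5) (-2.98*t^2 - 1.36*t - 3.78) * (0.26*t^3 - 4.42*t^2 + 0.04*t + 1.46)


(1) = -2.7*m^3 + 13.42*m^2 - 3.996*m - 4.408
(2) = 0.737*b^4 - 6.3297*b^3 + 7.8416*b^2 + 14.8087*b - 5.082
(3) = 4*u^4 - 14*u^3 - 4*u^2 + 21*u - 3
(4) = -9*d^5 - 4*d^4 + 20*d^3 - 16*d^2 + 3*d + 6
(5) = -0.7748*t^5 + 12.818*t^4 + 4.9092*t^3 + 12.3024*t^2 - 2.1368*t - 5.5188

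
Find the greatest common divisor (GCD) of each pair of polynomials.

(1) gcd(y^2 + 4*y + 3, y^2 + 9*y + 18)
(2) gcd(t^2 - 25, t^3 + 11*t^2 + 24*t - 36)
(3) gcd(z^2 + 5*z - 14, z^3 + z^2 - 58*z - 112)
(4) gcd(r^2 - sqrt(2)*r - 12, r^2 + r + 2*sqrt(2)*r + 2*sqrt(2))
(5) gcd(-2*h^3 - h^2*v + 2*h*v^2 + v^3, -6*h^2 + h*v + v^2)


(1) = gcd((y + 1)*(y + 3), (y + 3)*(y + 6)) = y + 3
(2) = 1
(3) = z + 7
(4) = r + 2*sqrt(2)
(5) = 1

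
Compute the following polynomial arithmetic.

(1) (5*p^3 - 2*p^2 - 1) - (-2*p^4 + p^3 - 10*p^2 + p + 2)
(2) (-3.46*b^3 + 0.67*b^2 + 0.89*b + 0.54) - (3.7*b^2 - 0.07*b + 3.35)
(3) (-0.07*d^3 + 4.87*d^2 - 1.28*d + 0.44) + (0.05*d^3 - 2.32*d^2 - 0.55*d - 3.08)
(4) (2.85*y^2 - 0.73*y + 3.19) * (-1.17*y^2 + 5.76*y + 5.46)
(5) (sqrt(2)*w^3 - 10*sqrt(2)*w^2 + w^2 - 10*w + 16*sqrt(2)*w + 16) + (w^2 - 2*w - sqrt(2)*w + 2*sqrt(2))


(1) = 2*p^4 + 4*p^3 + 8*p^2 - p - 3
(2) = -3.46*b^3 - 3.03*b^2 + 0.96*b - 2.81
(3) = -0.02*d^3 + 2.55*d^2 - 1.83*d - 2.64
(4) = -3.3345*y^4 + 17.2701*y^3 + 7.6239*y^2 + 14.3886*y + 17.4174
(5) = sqrt(2)*w^3 - 10*sqrt(2)*w^2 + 2*w^2 - 12*w + 15*sqrt(2)*w + 2*sqrt(2) + 16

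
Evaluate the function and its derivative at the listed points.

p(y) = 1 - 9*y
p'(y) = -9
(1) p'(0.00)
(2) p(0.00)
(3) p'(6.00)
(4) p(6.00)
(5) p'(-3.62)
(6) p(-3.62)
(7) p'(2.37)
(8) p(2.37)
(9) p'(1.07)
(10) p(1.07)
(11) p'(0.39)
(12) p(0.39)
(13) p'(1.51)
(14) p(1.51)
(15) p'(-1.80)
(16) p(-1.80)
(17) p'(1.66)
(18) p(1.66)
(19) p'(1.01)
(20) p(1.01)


(1) = -9.00
(2) = 1.00
(3) = -9.00
(4) = -53.00
(5) = -9.00
(6) = 33.58
(7) = -9.00
(8) = -20.33
(9) = -9.00
(10) = -8.63
(11) = -9.00
(12) = -2.51
(13) = -9.00
(14) = -12.59
(15) = -9.00
(16) = 17.20
(17) = -9.00
(18) = -13.94
(19) = -9.00
(20) = -8.09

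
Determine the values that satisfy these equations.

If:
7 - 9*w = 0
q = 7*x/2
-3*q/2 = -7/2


Then:
q = 7/3
w = 7/9
x = 2/3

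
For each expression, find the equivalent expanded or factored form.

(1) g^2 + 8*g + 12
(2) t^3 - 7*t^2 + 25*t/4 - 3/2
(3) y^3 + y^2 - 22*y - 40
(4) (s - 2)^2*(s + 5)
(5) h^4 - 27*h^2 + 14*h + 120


(1) = (g + 2)*(g + 6)
(2) = (t - 6)*(t - 1/2)^2
(3) = (y - 5)*(y + 2)*(y + 4)
(4) = s^3 + s^2 - 16*s + 20
(5) = (h - 4)*(h - 3)*(h + 2)*(h + 5)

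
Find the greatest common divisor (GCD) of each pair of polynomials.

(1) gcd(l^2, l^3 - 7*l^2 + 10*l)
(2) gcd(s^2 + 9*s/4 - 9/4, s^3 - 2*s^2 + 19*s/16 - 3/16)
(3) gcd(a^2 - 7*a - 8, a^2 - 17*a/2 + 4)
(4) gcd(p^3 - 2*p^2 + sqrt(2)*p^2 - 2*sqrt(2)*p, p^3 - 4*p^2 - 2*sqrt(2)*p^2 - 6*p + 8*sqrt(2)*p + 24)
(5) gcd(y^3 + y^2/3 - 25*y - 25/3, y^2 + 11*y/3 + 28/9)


(1) = l
(2) = s - 3/4
(3) = a - 8
(4) = gcd(p*(p - 2)*(p + sqrt(2)), (p - 4)*(p - 3*sqrt(2))*(p + sqrt(2))) = p + sqrt(2)
(5) = gcd((y - 5)*(y + 1/3)*(y + 5), (y + 4/3)*(y + 7/3)) = 1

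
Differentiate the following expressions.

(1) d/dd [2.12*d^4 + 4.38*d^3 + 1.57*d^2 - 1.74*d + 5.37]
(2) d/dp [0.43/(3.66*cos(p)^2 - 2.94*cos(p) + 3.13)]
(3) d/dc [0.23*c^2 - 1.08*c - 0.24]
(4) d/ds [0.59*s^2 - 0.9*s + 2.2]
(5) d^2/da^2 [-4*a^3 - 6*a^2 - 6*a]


(1) = 8.48*d^3 + 13.14*d^2 + 3.14*d - 1.74
(2) = (3.1476*cos(p) - 1.2642)*sin(p)/(3.66*cos(p)^2 - 2.94*cos(p) + 3.13)^2
(3) = 0.46*c - 1.08
(4) = 1.18*s - 0.9
(5) = -24*a - 12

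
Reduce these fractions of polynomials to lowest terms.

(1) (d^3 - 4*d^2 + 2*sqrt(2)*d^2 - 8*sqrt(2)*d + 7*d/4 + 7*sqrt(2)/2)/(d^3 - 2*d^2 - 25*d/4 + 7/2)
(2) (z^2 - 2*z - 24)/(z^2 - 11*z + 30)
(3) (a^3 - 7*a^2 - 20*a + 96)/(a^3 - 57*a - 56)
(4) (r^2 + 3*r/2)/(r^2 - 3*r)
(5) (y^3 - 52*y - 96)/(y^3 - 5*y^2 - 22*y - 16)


(1) = (16*d + 32*sqrt(2))/(16*d + 32)
(2) = (z + 4)/(z - 5)
(3) = (a^2 + a - 12)/(a^2 + 8*a + 7)
(4) = (2*r + 3)/(2*r - 6)
(5) = (y + 6)/(y + 1)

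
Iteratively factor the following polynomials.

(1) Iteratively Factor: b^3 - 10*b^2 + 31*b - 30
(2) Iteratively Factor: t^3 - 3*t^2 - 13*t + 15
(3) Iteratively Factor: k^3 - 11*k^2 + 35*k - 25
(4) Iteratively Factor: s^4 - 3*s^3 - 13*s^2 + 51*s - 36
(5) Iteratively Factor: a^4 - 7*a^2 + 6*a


(1) = (b - 2)*(b^2 - 8*b + 15) = (b - 3)*(b - 2)*(b - 5)
(2) = (t + 3)*(t^2 - 6*t + 5) = (t - 5)*(t + 3)*(t - 1)
(3) = (k - 1)*(k^2 - 10*k + 25) = (k - 5)*(k - 1)*(k - 5)
(4) = (s - 1)*(s^3 - 2*s^2 - 15*s + 36) = (s - 1)*(s + 4)*(s^2 - 6*s + 9) = (s - 3)*(s - 1)*(s + 4)*(s - 3)
(5) = (a)*(a^3 - 7*a + 6) = a*(a + 3)*(a^2 - 3*a + 2) = a*(a - 2)*(a + 3)*(a - 1)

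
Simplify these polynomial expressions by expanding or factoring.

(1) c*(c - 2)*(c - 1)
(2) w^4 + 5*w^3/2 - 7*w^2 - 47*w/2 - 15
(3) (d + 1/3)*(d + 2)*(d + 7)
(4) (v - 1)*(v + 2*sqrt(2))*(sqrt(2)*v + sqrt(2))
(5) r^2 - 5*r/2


(1) = c^3 - 3*c^2 + 2*c
(2) = (w - 3)*(w + 1)*(w + 2)*(w + 5/2)
(3) = d^3 + 28*d^2/3 + 17*d + 14/3
(4) = sqrt(2)*v^3 + 4*v^2 - sqrt(2)*v - 4
(5) = r*(r - 5/2)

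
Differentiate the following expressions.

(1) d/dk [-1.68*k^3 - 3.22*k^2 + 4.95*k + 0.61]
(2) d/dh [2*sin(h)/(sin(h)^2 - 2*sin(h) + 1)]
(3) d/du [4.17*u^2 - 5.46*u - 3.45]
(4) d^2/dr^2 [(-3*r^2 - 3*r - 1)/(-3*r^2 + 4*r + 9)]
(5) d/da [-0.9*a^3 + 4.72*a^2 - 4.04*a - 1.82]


(1) = -5.04*k^2 - 6.44*k + 4.95
(2) = -2*(sin(h) + 1)*cos(h)/(sin(h) - 1)^3
(3) = 8.34*u - 5.46
(4) = 2*(63*r^3 + 270*r^2 + 207*r + 178)/(27*r^6 - 108*r^5 - 99*r^4 + 584*r^3 + 297*r^2 - 972*r - 729)
(5) = -2.7*a^2 + 9.44*a - 4.04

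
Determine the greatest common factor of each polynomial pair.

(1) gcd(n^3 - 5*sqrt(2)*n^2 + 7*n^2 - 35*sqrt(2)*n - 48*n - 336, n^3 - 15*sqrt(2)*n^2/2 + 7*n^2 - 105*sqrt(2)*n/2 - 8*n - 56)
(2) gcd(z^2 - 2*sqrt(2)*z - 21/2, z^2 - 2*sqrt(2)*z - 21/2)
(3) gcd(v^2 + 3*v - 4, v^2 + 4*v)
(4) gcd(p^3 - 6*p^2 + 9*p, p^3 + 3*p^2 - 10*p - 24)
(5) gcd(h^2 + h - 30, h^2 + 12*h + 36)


(1) = gcd((n + 7)*(n - 8*sqrt(2))*(n + 3*sqrt(2)), (n + 7)*(n - 8*sqrt(2))*(n + sqrt(2)/2)) = n^2 + n*(7 - 8*sqrt(2)) - 56*sqrt(2)
(2) = z^2 - 2*sqrt(2)*z - 21/2
(3) = v + 4
(4) = gcd(p*(p - 3)^2, (p - 3)*(p + 2)*(p + 4)) = p - 3
(5) = gcd((h - 5)*(h + 6), (h + 6)^2) = h + 6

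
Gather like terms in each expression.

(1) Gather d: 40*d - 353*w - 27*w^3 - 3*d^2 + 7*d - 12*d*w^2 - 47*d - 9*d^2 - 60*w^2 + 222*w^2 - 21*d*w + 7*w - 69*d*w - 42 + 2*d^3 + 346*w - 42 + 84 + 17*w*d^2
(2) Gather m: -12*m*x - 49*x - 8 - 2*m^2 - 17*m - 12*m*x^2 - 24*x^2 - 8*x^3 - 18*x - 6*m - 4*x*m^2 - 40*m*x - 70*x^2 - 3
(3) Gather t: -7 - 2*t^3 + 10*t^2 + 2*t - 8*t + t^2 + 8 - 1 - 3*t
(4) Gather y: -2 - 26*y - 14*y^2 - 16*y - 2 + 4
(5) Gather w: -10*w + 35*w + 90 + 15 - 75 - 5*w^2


(1) = 2*d^3 + d^2*(17*w - 12) + d*(-12*w^2 - 90*w) - 27*w^3 + 162*w^2
(2) = m^2*(-4*x - 2) + m*(-12*x^2 - 52*x - 23) - 8*x^3 - 94*x^2 - 67*x - 11
(3) = -2*t^3 + 11*t^2 - 9*t
(4) = -14*y^2 - 42*y
(5) = -5*w^2 + 25*w + 30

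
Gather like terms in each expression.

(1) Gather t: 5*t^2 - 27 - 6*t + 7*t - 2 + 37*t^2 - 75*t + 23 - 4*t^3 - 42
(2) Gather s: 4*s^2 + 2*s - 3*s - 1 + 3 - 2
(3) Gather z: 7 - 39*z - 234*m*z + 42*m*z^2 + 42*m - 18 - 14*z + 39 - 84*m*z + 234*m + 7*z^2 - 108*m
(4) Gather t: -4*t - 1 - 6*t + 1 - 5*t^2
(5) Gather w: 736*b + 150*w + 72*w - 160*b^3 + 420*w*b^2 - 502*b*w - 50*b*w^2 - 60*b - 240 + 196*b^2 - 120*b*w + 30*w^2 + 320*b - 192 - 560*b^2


(1) = -4*t^3 + 42*t^2 - 74*t - 48
(2) = 4*s^2 - s
(3) = 168*m + z^2*(42*m + 7) + z*(-318*m - 53) + 28
(4) = -5*t^2 - 10*t
(5) = -160*b^3 - 364*b^2 + 996*b + w^2*(30 - 50*b) + w*(420*b^2 - 622*b + 222) - 432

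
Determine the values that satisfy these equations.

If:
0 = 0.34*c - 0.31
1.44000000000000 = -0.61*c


Then:
No Solution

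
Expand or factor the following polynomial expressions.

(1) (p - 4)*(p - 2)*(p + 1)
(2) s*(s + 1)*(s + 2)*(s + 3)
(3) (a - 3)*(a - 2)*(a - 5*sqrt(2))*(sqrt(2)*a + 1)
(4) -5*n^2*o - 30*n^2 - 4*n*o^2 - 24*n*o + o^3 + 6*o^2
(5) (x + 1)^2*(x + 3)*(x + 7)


(1) = p^3 - 5*p^2 + 2*p + 8
(2) = s^4 + 6*s^3 + 11*s^2 + 6*s
(3) = sqrt(2)*a^4 - 9*a^3 - 5*sqrt(2)*a^3 + sqrt(2)*a^2 + 45*a^2 - 54*a + 25*sqrt(2)*a - 30*sqrt(2)
(4) = (-5*n + o)*(n + o)*(o + 6)
(5) = x^4 + 12*x^3 + 42*x^2 + 52*x + 21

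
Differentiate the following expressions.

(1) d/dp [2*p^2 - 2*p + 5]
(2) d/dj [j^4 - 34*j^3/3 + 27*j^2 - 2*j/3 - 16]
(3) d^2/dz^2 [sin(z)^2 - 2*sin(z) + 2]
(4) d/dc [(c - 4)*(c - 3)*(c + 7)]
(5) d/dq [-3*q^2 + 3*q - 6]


(1) = 4*p - 2
(2) = 4*j^3 - 34*j^2 + 54*j - 2/3
(3) = 2*sin(z) + 2*cos(2*z)
(4) = 3*c^2 - 37
(5) = 3 - 6*q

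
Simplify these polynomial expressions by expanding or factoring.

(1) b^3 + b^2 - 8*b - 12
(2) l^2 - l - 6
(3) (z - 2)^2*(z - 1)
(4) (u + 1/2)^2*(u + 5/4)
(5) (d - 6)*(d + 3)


(1) = (b - 3)*(b + 2)^2
(2) = (l - 3)*(l + 2)
(3) = z^3 - 5*z^2 + 8*z - 4
(4) = u^3 + 9*u^2/4 + 3*u/2 + 5/16
(5) = d^2 - 3*d - 18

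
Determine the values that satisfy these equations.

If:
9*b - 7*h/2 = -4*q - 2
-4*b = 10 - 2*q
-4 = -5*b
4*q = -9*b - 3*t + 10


Then:
b = 4/5
h = 356/35
q = 33/5
t = -118/15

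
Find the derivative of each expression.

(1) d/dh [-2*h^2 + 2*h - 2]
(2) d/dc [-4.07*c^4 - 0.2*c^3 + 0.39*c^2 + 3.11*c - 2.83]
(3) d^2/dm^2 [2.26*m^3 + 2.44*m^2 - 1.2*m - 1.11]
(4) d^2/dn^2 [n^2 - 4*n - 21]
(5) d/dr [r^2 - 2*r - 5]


(1) = 2 - 4*h
(2) = -16.28*c^3 - 0.6*c^2 + 0.78*c + 3.11
(3) = 13.56*m + 4.88
(4) = 2
(5) = 2*r - 2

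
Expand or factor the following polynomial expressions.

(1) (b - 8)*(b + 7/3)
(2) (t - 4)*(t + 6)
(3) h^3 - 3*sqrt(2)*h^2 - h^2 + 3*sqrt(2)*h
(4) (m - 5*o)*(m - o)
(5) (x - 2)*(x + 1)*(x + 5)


(1) = b^2 - 17*b/3 - 56/3
(2) = t^2 + 2*t - 24
(3) = h*(h - 1)*(h - 3*sqrt(2))
(4) = m^2 - 6*m*o + 5*o^2
(5) = x^3 + 4*x^2 - 7*x - 10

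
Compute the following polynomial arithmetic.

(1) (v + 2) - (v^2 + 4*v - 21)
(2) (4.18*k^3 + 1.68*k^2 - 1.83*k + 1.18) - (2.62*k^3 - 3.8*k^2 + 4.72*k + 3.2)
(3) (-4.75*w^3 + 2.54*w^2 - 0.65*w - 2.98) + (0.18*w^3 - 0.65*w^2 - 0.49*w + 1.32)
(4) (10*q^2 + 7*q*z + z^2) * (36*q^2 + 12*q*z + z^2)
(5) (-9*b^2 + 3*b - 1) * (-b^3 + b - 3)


(1) = -v^2 - 3*v + 23
(2) = 1.56*k^3 + 5.48*k^2 - 6.55*k - 2.02
(3) = -4.57*w^3 + 1.89*w^2 - 1.14*w - 1.66
(4) = 360*q^4 + 372*q^3*z + 130*q^2*z^2 + 19*q*z^3 + z^4
(5) = 9*b^5 - 3*b^4 - 8*b^3 + 30*b^2 - 10*b + 3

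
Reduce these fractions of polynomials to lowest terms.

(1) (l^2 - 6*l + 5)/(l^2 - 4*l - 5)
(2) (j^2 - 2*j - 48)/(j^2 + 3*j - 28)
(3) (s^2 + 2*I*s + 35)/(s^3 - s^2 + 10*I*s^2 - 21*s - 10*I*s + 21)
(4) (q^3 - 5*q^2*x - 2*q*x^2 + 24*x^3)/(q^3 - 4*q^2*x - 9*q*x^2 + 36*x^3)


(1) = (l - 1)/(l + 1)
(2) = (j^2 - 2*j - 48)/(j^2 + 3*j - 28)
(3) = (s - 5*I)/(s^2 + s*(-1 + 3*I) - 3*I)
(4) = (q + 2*x)/(q + 3*x)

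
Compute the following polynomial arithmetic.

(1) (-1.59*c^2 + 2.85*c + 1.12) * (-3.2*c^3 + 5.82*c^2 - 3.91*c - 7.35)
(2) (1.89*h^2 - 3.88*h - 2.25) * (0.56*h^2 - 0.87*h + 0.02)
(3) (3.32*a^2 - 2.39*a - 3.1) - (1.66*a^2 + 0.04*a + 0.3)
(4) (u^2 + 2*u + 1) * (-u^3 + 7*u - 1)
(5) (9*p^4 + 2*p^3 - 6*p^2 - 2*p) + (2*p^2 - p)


(1) = 5.088*c^5 - 18.3738*c^4 + 19.2199*c^3 + 7.0614*c^2 - 25.3267*c - 8.232
(2) = 1.0584*h^4 - 3.8171*h^3 + 2.1534*h^2 + 1.8799*h - 0.045
(3) = 1.66*a^2 - 2.43*a - 3.4
(4) = -u^5 - 2*u^4 + 6*u^3 + 13*u^2 + 5*u - 1
(5) = 9*p^4 + 2*p^3 - 4*p^2 - 3*p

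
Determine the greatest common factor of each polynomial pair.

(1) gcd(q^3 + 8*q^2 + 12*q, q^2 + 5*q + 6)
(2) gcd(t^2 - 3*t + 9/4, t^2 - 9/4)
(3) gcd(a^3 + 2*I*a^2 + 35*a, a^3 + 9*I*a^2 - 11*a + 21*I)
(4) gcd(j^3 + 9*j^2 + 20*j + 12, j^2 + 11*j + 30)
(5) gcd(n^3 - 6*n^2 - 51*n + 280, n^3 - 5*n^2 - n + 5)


(1) = gcd(q*(q + 2)*(q + 6), (q + 2)*(q + 3)) = q + 2
(2) = t - 3/2
(3) = gcd(a*(a - 5*I)*(a + 7*I), (a - I)*(a + 3*I)*(a + 7*I)) = a + 7*I
(4) = gcd((j + 1)*(j + 2)*(j + 6), (j + 5)*(j + 6)) = j + 6
(5) = gcd((n - 8)*(n - 5)*(n + 7), (n - 5)*(n - 1)*(n + 1)) = n - 5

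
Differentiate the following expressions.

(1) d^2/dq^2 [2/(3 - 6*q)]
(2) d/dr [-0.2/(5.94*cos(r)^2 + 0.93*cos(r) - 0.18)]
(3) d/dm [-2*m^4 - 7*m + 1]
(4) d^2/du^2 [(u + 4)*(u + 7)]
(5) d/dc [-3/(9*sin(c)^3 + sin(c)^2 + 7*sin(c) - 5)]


(1) = -16/(3*(2*q - 1)^3)
(2) = -(2.376*cos(r) + 0.186)*sin(r)/(5.94*cos(r)^2 + 0.93*cos(r) - 0.18)^2
(3) = -8*m^3 - 7
(4) = 2
(5) = 3*(27*sin(c)^2 + 2*sin(c) + 7)*cos(c)/(9*sin(c)^3 + sin(c)^2 + 7*sin(c) - 5)^2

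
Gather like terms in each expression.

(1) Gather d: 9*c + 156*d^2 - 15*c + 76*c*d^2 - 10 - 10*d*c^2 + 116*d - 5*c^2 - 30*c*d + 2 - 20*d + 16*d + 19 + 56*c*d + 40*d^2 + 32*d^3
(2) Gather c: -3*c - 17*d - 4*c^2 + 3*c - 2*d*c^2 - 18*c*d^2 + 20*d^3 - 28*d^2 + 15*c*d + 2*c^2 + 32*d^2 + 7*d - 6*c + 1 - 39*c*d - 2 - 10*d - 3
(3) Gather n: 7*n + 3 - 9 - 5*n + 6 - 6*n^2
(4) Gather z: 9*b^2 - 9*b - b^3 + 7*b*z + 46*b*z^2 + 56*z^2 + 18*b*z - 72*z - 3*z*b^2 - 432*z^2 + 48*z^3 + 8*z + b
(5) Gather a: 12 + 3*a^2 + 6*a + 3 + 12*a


(1) = -5*c^2 - 6*c + 32*d^3 + d^2*(76*c + 196) + d*(-10*c^2 + 26*c + 112) + 11
(2) = c^2*(-2*d - 2) + c*(-18*d^2 - 24*d - 6) + 20*d^3 + 4*d^2 - 20*d - 4
(3) = -6*n^2 + 2*n
(4) = -b^3 + 9*b^2 - 8*b + 48*z^3 + z^2*(46*b - 376) + z*(-3*b^2 + 25*b - 64)
(5) = 3*a^2 + 18*a + 15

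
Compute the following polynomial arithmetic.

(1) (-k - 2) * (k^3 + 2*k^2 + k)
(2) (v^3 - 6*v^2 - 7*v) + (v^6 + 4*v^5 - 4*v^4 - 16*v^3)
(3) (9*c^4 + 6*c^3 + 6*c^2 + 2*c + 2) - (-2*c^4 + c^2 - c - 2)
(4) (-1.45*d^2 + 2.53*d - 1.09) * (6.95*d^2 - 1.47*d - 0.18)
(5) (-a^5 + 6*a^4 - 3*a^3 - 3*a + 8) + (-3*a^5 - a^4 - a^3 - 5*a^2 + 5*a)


(1) = -k^4 - 4*k^3 - 5*k^2 - 2*k
(2) = v^6 + 4*v^5 - 4*v^4 - 15*v^3 - 6*v^2 - 7*v
(3) = 11*c^4 + 6*c^3 + 5*c^2 + 3*c + 4
(4) = -10.0775*d^4 + 19.715*d^3 - 11.0336*d^2 + 1.1469*d + 0.1962
(5) = -4*a^5 + 5*a^4 - 4*a^3 - 5*a^2 + 2*a + 8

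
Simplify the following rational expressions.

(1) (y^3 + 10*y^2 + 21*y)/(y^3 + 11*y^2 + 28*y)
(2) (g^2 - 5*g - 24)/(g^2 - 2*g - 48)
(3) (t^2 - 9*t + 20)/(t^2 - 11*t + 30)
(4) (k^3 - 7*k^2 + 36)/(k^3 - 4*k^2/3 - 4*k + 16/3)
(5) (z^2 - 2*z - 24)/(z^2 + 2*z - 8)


(1) = (y + 3)/(y + 4)
(2) = (g + 3)/(g + 6)
(3) = (t - 4)/(t - 6)
(4) = (3*k^2 - 27*k + 54)/(3*k^2 - 10*k + 8)
(5) = (z - 6)/(z - 2)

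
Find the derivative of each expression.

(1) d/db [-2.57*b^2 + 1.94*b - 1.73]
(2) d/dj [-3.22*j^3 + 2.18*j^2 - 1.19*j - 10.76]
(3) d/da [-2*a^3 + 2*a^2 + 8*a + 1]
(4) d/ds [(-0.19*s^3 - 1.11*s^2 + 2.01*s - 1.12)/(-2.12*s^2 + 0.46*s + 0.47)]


(1) = 1.94 - 5.14*b
(2) = -9.66*j^2 + 4.36*j - 1.19
(3) = -6*a^2 + 4*a + 8
(4) = (0.4028*s^4 - 0.1748*s^3 + 3.4827*s^2 - 5.7922*s + 1.4599)/(4.4944*s^4 - 1.9504*s^3 - 1.7812*s^2 + 0.4324*s + 0.2209)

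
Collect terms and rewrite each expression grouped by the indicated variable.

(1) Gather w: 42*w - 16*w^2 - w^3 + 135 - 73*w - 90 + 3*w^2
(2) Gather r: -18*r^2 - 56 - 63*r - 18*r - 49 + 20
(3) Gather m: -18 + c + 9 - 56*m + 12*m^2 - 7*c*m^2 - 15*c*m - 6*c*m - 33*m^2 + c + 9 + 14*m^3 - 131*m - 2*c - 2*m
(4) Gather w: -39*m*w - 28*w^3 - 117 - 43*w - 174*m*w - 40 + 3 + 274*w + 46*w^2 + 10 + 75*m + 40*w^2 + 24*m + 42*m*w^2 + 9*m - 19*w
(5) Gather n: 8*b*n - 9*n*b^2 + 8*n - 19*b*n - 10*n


(1) = -w^3 - 13*w^2 - 31*w + 45
(2) = -18*r^2 - 81*r - 85
(3) = 14*m^3 + m^2*(-7*c - 21) + m*(-21*c - 189)
(4) = 108*m - 28*w^3 + w^2*(42*m + 86) + w*(212 - 213*m) - 144
(5) = n*(-9*b^2 - 11*b - 2)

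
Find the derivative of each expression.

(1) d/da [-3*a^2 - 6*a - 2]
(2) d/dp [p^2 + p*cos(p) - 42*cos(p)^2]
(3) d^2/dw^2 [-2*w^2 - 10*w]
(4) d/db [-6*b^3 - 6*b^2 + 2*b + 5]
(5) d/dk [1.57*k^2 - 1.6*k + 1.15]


(1) = -6*a - 6
(2) = -p*sin(p) + 2*p + 42*sin(2*p) + cos(p)
(3) = -4
(4) = -18*b^2 - 12*b + 2
(5) = 3.14*k - 1.6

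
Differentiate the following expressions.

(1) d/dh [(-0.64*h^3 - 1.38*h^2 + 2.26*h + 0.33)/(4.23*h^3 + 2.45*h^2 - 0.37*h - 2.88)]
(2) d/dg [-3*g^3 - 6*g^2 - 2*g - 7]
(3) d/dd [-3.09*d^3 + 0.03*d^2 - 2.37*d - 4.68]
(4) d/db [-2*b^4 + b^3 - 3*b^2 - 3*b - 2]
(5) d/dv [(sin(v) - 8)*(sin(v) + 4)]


(1) = (4.2694*h^4 - 18.646*h^3 - 3.6845*h^2 + 6.3318*h - 6.3867)/(17.8929*h^6 + 20.727*h^5 + 2.8723*h^4 - 26.1778*h^3 - 13.9751*h^2 + 2.1312*h + 8.2944)
(2) = -9*g^2 - 12*g - 2
(3) = -9.27*d^2 + 0.06*d - 2.37
(4) = -8*b^3 + 3*b^2 - 6*b - 3
(5) = 2*(sin(v) - 2)*cos(v)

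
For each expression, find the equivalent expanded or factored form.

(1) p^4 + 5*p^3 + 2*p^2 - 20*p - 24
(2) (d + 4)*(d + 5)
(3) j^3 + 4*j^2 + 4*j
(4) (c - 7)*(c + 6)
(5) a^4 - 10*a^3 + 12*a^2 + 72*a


(1) = (p - 2)*(p + 2)^2*(p + 3)
(2) = d^2 + 9*d + 20
(3) = j*(j + 2)^2
(4) = c^2 - c - 42
(5) = a*(a - 6)^2*(a + 2)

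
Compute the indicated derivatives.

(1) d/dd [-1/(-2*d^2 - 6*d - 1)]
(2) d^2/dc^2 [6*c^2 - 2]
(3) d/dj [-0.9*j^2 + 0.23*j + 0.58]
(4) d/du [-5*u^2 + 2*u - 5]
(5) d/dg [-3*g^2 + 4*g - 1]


(1) = 2*(-2*d - 3)/(2*d^2 + 6*d + 1)^2
(2) = 12
(3) = 0.23 - 1.8*j
(4) = 2 - 10*u
(5) = 4 - 6*g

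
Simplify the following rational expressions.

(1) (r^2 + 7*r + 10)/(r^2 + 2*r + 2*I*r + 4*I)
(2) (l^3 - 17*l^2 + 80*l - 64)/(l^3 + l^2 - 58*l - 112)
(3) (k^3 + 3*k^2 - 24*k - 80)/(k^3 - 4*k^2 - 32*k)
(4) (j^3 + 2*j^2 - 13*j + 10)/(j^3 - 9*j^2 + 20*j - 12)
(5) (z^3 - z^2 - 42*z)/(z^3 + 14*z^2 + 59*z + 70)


(1) = (r + 5)/(r + 2*I)
(2) = (l^2 - 9*l + 8)/(l^2 + 9*l + 14)
(3) = (k^2 - k - 20)/(k^2 - 8*k)
(4) = (j + 5)/(j - 6)
(5) = (z^3 - z^2 - 42*z)/(z^3 + 14*z^2 + 59*z + 70)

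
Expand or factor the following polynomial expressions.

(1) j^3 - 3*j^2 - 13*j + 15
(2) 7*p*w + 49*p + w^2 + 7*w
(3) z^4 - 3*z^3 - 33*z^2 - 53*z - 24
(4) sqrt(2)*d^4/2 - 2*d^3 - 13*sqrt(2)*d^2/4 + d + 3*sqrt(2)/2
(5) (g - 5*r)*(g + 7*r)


(1) = (j - 5)*(j - 1)*(j + 3)
(2) = (7*p + w)*(w + 7)
(3) = (z - 8)*(z + 1)^2*(z + 3)
(4) = (d - 3*sqrt(2))*(d - sqrt(2)/2)*(d + sqrt(2))*(sqrt(2)*d/2 + 1/2)
(5) = g^2 + 2*g*r - 35*r^2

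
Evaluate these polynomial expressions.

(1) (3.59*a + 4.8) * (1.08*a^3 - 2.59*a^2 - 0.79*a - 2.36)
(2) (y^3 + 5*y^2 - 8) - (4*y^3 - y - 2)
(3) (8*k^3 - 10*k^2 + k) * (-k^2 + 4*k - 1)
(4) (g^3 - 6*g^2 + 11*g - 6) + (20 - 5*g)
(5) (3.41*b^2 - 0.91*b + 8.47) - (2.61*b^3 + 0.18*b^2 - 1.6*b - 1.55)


(1) = 3.8772*a^4 - 4.1141*a^3 - 15.2681*a^2 - 12.2644*a - 11.328
(2) = -3*y^3 + 5*y^2 + y - 6
(3) = -8*k^5 + 42*k^4 - 49*k^3 + 14*k^2 - k
(4) = g^3 - 6*g^2 + 6*g + 14
(5) = -2.61*b^3 + 3.23*b^2 + 0.69*b + 10.02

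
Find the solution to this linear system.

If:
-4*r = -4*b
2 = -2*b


Then:
b = -1
r = -1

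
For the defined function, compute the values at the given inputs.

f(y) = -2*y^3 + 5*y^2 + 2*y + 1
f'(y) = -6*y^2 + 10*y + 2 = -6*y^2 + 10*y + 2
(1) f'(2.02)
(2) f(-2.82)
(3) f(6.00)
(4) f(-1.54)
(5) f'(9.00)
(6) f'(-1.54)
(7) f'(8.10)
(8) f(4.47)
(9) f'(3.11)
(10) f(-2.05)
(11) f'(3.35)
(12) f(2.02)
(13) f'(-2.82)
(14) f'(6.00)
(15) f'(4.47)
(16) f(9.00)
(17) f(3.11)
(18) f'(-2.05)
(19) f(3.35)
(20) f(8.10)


(1) = -2.28
(2) = 79.97
(3) = -239.00
(4) = 17.08
(5) = -394.00
(6) = -27.63
(7) = -310.66
(8) = -68.78
(9) = -24.93
(10) = 35.14
(11) = -31.84
(12) = 8.96
(13) = -73.91
(14) = -154.00
(15) = -73.19
(16) = -1034.00
(17) = -4.58
(18) = -43.71
(19) = -11.38
(20) = -717.63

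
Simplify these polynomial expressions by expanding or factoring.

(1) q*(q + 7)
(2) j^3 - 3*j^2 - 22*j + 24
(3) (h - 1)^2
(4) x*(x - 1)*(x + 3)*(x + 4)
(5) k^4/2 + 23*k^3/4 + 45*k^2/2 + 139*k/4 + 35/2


(1) = q^2 + 7*q
(2) = (j - 6)*(j - 1)*(j + 4)
(3) = h^2 - 2*h + 1
(4) = x^4 + 6*x^3 + 5*x^2 - 12*x
(5) = (k/2 + 1)*(k + 1)*(k + 7/2)*(k + 5)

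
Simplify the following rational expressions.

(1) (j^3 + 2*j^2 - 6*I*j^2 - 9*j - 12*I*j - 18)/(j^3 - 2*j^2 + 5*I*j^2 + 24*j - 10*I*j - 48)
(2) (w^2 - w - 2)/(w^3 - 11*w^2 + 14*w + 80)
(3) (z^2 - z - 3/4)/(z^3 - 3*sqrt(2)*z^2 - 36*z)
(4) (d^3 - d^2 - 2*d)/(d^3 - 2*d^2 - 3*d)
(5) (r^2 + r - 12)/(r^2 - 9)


(1) = (j^2 + j*(2 - 3*I) - 6*I)/(j^2 + j*(-2 + 8*I) - 16*I)
(2) = (w^2 - w - 2)/(w^3 - 11*w^2 + 14*w + 80)
(3) = (4*z^2 - 4*z - 3)/(4*z^3 - 12*sqrt(2)*z^2 - 144*z)
(4) = (d - 2)/(d - 3)
(5) = (r + 4)/(r + 3)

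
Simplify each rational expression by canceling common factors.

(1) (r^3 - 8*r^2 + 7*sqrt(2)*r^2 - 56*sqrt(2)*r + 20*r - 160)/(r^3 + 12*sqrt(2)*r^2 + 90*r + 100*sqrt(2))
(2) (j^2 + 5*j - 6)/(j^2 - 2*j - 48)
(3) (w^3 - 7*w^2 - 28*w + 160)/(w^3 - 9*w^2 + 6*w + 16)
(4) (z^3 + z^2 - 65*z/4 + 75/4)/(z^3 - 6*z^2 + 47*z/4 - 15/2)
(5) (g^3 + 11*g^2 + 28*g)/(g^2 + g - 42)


(1) = (r - 8)/(r + 5*sqrt(2))
(2) = (j - 1)/(j - 8)
(3) = (w^2 + w - 20)/(w^2 - w - 2)
(4) = (z + 5)/(z - 2)
(5) = (g^2 + 4*g)/(g - 6)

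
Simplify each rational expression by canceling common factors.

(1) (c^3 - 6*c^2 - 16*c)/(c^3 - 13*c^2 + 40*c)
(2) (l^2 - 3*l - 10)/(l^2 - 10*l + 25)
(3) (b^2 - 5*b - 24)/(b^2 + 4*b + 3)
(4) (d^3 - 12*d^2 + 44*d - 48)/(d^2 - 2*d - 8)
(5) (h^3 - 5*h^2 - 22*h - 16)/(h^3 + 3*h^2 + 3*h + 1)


(1) = (c + 2)/(c - 5)
(2) = (l + 2)/(l - 5)
(3) = (b - 8)/(b + 1)
(4) = (d^2 - 8*d + 12)/(d + 2)
(5) = (h^2 - 6*h - 16)/(h^2 + 2*h + 1)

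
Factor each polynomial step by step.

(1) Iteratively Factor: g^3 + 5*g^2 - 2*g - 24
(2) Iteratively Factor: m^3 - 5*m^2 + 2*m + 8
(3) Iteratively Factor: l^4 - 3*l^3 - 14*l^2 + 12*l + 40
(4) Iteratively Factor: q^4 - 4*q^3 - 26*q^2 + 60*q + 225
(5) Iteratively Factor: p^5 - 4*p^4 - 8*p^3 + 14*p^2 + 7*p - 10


(1) = (g + 3)*(g^2 + 2*g - 8) = (g - 2)*(g + 3)*(g + 4)
(2) = (m - 4)*(m^2 - m - 2) = (m - 4)*(m - 2)*(m + 1)
(3) = (l + 2)*(l^3 - 5*l^2 - 4*l + 20) = (l - 2)*(l + 2)*(l^2 - 3*l - 10) = (l - 2)*(l + 2)^2*(l - 5)
(4) = (q + 3)*(q^3 - 7*q^2 - 5*q + 75) = (q + 3)^2*(q^2 - 10*q + 25) = (q - 5)*(q + 3)^2*(q - 5)
(5) = (p + 2)*(p^4 - 6*p^3 + 4*p^2 + 6*p - 5) = (p + 1)*(p + 2)*(p^3 - 7*p^2 + 11*p - 5) = (p - 1)*(p + 1)*(p + 2)*(p^2 - 6*p + 5) = (p - 1)^2*(p + 1)*(p + 2)*(p - 5)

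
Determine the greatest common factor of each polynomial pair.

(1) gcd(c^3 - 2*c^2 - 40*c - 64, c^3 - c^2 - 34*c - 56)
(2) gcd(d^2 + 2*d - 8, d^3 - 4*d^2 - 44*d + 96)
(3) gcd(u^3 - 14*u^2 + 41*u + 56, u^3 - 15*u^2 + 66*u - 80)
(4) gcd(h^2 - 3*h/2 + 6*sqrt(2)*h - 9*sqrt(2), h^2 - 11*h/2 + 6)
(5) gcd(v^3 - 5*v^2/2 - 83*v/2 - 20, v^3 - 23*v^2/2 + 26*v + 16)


(1) = gcd((c - 8)*(c + 2)*(c + 4), (c - 7)*(c + 2)*(c + 4)) = c^2 + 6*c + 8
(2) = d - 2
(3) = gcd((u - 8)*(u - 7)*(u + 1), (u - 8)*(u - 5)*(u - 2)) = u - 8
(4) = h - 3/2
(5) = gcd((v - 8)*(v + 1/2)*(v + 5), (v - 8)*(v - 4)*(v + 1/2)) = v^2 - 15*v/2 - 4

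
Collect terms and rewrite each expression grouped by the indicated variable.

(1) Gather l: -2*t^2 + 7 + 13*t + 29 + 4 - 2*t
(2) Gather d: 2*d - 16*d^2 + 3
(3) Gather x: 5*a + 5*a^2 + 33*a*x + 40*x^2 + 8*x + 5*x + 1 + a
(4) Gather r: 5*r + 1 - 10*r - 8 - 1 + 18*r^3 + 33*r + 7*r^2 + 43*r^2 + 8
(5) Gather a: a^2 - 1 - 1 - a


(1) = -2*t^2 + 11*t + 40
(2) = -16*d^2 + 2*d + 3
(3) = 5*a^2 + 6*a + 40*x^2 + x*(33*a + 13) + 1
(4) = 18*r^3 + 50*r^2 + 28*r
(5) = a^2 - a - 2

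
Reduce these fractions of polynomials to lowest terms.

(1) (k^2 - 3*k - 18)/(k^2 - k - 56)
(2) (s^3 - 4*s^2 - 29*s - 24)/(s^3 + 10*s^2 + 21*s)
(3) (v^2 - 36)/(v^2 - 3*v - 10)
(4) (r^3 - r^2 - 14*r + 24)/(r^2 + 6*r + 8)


(1) = (k^2 - 3*k - 18)/(k^2 - k - 56)
(2) = (s^2 - 7*s - 8)/(s^2 + 7*s)
(3) = (v^2 - 36)/(v^2 - 3*v - 10)
(4) = (r^2 - 5*r + 6)/(r + 2)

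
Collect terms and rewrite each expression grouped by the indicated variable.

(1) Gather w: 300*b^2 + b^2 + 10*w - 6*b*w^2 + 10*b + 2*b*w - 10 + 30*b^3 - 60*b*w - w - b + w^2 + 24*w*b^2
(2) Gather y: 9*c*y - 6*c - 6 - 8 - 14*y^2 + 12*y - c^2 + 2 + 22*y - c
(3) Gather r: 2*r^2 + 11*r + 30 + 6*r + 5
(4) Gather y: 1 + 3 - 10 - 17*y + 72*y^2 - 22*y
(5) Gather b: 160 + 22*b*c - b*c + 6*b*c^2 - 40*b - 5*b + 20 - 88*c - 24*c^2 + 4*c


(1) = 30*b^3 + 301*b^2 + 9*b + w^2*(1 - 6*b) + w*(24*b^2 - 58*b + 9) - 10
(2) = -c^2 - 7*c - 14*y^2 + y*(9*c + 34) - 12
(3) = 2*r^2 + 17*r + 35
(4) = 72*y^2 - 39*y - 6
(5) = b*(6*c^2 + 21*c - 45) - 24*c^2 - 84*c + 180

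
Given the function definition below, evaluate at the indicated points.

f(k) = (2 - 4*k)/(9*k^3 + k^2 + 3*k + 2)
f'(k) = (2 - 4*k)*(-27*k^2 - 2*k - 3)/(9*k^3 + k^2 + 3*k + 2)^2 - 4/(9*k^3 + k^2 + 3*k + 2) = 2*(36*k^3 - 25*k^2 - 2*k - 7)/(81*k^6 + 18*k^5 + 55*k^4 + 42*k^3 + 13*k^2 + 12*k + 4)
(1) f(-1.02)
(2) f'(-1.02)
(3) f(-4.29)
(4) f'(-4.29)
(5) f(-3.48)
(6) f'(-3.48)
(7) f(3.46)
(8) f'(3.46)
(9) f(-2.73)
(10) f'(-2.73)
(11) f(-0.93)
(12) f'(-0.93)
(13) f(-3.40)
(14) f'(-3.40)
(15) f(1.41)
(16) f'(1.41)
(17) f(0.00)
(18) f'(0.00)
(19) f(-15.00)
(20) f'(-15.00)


(1) = -0.64
(2) = -1.51
(3) = -0.03
(4) = -0.01
(5) = -0.04
(6) = -0.03
(7) = -0.03
(8) = 0.01
(9) = -0.07
(10) = -0.06
(11) = -0.80
(12) = -2.17
(13) = -0.04
(14) = -0.03
(15) = -0.11
(16) = 0.07
(17) = 1.00
(18) = -3.50
(19) = -0.00
(20) = -0.00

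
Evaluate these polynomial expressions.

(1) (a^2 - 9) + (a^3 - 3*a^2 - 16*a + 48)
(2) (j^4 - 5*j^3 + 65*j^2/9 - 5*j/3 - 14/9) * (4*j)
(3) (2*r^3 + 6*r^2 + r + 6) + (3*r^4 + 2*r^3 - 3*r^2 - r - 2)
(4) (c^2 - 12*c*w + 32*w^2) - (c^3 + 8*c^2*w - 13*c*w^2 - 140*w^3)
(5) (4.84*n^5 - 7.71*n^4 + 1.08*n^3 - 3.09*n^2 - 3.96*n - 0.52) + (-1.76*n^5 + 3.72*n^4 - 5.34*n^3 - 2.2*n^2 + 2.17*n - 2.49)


(1) = a^3 - 2*a^2 - 16*a + 39
(2) = 4*j^5 - 20*j^4 + 260*j^3/9 - 20*j^2/3 - 56*j/9
(3) = 3*r^4 + 4*r^3 + 3*r^2 + 4
(4) = -c^3 - 8*c^2*w + c^2 + 13*c*w^2 - 12*c*w + 140*w^3 + 32*w^2
(5) = 3.08*n^5 - 3.99*n^4 - 4.26*n^3 - 5.29*n^2 - 1.79*n - 3.01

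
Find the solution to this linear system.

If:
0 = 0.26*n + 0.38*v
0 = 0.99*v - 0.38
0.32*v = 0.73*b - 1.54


Then:
b = 2.28
n = -0.56
v = 0.38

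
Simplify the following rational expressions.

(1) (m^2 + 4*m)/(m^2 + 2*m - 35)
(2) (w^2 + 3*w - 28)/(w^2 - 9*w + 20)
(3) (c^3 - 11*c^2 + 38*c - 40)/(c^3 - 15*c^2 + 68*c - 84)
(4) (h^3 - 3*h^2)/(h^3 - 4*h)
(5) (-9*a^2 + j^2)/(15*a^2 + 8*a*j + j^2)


(1) = (m^2 + 4*m)/(m^2 + 2*m - 35)
(2) = (w + 7)/(w - 5)
(3) = (c^2 - 9*c + 20)/(c^2 - 13*c + 42)
(4) = (h^2 - 3*h)/(h^2 - 4)
(5) = (-3*a + j)/(5*a + j)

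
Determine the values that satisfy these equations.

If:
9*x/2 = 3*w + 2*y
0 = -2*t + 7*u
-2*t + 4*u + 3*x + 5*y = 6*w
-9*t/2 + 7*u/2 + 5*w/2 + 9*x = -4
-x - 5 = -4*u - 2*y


Then:
t = 15001/4218
u = 2143/2109
w = 2495/4218
x = 1633/2109
y = 601/703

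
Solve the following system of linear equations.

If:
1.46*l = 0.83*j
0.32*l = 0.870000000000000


Then:
j = 4.78
l = 2.72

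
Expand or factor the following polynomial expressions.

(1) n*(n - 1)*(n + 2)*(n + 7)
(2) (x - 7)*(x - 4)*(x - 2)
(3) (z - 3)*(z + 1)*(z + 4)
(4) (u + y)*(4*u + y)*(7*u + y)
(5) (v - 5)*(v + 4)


(1) = n^4 + 8*n^3 + 5*n^2 - 14*n
(2) = x^3 - 13*x^2 + 50*x - 56
(3) = z^3 + 2*z^2 - 11*z - 12
(4) = 28*u^3 + 39*u^2*y + 12*u*y^2 + y^3
(5) = v^2 - v - 20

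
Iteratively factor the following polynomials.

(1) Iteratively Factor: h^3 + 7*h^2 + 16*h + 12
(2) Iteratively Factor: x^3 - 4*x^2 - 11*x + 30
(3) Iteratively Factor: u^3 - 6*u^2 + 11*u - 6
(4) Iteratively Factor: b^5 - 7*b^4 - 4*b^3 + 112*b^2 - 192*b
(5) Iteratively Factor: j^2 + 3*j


(1) = (h + 2)*(h^2 + 5*h + 6) = (h + 2)^2*(h + 3)
(2) = (x + 3)*(x^2 - 7*x + 10) = (x - 2)*(x + 3)*(x - 5)
(3) = (u - 3)*(u^2 - 3*u + 2) = (u - 3)*(u - 2)*(u - 1)
(4) = (b - 4)*(b^4 - 3*b^3 - 16*b^2 + 48*b) = (b - 4)*(b + 4)*(b^3 - 7*b^2 + 12*b) = (b - 4)*(b - 3)*(b + 4)*(b^2 - 4*b) = (b - 4)^2*(b - 3)*(b + 4)*(b)
(5) = (j + 3)*(j)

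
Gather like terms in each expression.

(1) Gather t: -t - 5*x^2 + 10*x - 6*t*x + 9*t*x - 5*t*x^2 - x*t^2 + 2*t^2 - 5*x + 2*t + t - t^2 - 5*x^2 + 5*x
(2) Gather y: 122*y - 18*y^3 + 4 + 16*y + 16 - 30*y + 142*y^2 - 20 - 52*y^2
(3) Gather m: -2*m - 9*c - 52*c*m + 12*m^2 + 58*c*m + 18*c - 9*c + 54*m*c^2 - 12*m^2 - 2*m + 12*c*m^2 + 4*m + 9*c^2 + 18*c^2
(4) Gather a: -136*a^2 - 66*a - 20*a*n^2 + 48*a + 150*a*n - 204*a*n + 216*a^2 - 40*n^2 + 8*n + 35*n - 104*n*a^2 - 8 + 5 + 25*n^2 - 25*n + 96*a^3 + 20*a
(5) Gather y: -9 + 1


(1) = t^2*(1 - x) + t*(-5*x^2 + 3*x + 2) - 10*x^2 + 10*x
(2) = -18*y^3 + 90*y^2 + 108*y
(3) = 27*c^2 + 12*c*m^2 + m*(54*c^2 + 6*c)
(4) = 96*a^3 + a^2*(80 - 104*n) + a*(-20*n^2 - 54*n + 2) - 15*n^2 + 18*n - 3
(5) = -8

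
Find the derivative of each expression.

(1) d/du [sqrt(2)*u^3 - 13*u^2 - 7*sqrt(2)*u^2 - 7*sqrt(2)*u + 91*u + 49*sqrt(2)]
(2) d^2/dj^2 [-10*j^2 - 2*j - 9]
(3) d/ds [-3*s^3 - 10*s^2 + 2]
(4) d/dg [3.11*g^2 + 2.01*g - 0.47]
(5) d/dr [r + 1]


(1) = 3*sqrt(2)*u^2 - 26*u - 14*sqrt(2)*u - 7*sqrt(2) + 91
(2) = -20
(3) = s*(-9*s - 20)
(4) = 6.22*g + 2.01
(5) = 1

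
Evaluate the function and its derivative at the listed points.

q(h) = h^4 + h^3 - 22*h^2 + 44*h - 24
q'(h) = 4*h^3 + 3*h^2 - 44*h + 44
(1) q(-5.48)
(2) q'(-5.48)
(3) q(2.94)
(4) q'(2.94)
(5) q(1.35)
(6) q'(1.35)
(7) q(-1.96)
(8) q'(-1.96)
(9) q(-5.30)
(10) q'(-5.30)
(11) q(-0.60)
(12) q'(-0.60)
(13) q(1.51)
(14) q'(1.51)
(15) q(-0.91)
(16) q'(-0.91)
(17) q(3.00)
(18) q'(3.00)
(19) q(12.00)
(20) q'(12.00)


(1) = -188.53
(2) = -283.06
(3) = 15.32
(4) = 42.22
(5) = 1.09
(6) = -0.09
(7) = -187.53
(8) = 111.65
(9) = -235.01
(10) = -234.04
(11) = -58.41
(12) = 70.62
(13) = 0.92
(14) = -1.83
(15) = -82.33
(16) = 83.51
(17) = 18.00
(18) = 47.00
(19) = 19800.00
(20) = 6860.00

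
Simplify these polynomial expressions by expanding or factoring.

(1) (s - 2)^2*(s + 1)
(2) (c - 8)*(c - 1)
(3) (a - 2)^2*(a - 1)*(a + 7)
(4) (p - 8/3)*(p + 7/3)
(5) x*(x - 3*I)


(1) = s^3 - 3*s^2 + 4
(2) = c^2 - 9*c + 8
(3) = a^4 + 2*a^3 - 27*a^2 + 52*a - 28
(4) = p^2 - p/3 - 56/9
(5) = x^2 - 3*I*x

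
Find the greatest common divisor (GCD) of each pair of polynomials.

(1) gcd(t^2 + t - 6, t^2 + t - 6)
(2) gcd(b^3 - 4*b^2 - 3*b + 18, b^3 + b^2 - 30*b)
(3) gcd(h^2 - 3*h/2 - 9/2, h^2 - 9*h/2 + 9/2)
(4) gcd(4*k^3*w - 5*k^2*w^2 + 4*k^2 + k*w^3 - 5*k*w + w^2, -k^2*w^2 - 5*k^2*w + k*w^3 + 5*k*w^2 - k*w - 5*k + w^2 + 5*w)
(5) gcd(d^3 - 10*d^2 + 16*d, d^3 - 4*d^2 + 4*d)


(1) = gcd((t - 2)*(t + 3), (t - 2)*(t + 3)) = t^2 + t - 6
(2) = 1
(3) = gcd((h - 3)*(h + 3/2), (h - 3)*(h - 3/2)) = h - 3
(4) = gcd((-4*k + w)*(-k + w)*(k*w + 1), (-k + w)*(w + 5)*(k*w + 1)) = -k^2*w + k*w^2 - k + w
(5) = gcd(d*(d - 8)*(d - 2), d*(d - 2)^2) = d^2 - 2*d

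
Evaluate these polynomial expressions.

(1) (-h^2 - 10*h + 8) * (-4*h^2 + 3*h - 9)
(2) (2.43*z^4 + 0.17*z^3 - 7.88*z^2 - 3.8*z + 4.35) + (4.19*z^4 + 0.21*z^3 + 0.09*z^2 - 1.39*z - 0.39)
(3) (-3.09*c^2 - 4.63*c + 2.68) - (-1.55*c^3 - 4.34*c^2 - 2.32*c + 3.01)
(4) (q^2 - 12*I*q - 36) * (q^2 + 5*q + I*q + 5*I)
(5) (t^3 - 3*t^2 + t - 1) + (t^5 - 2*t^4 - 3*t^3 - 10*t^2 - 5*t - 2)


(1) = 4*h^4 + 37*h^3 - 53*h^2 + 114*h - 72
(2) = 6.62*z^4 + 0.38*z^3 - 7.79*z^2 - 5.19*z + 3.96
(3) = 1.55*c^3 + 1.25*c^2 - 2.31*c - 0.33
(4) = q^4 + 5*q^3 - 11*I*q^3 - 24*q^2 - 55*I*q^2 - 120*q - 36*I*q - 180*I
(5) = t^5 - 2*t^4 - 2*t^3 - 13*t^2 - 4*t - 3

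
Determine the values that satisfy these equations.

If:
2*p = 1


Then:
p = 1/2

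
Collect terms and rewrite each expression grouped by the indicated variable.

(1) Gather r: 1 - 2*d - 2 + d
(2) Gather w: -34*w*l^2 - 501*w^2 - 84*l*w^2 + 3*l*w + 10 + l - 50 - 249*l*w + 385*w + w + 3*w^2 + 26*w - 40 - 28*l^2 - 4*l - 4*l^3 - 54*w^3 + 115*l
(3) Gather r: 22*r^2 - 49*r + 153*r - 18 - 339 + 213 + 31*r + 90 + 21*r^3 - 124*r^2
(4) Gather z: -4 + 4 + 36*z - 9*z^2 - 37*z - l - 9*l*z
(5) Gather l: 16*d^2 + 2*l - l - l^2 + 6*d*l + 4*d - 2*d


(1) = -d - 1
(2) = -4*l^3 - 28*l^2 + 112*l - 54*w^3 + w^2*(-84*l - 498) + w*(-34*l^2 - 246*l + 412) - 80
(3) = 21*r^3 - 102*r^2 + 135*r - 54
(4) = -l - 9*z^2 + z*(-9*l - 1)
(5) = 16*d^2 + 2*d - l^2 + l*(6*d + 1)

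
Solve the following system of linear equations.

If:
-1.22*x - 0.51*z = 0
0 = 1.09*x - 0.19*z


Then:
x = 0.00
z = 0.00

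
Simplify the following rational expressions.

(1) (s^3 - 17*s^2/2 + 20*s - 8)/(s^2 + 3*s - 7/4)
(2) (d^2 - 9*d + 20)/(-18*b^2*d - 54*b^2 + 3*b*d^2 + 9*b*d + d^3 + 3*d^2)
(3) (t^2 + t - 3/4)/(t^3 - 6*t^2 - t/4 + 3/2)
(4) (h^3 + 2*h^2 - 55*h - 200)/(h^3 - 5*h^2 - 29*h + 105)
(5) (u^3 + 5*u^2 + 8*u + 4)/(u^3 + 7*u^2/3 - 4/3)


(1) = (2*s^2 - 16*s + 32)/(2*s + 7)
(2) = (-d^2 + 9*d - 20)/(18*b^2*d + 54*b^2 - 3*b*d^2 - 9*b*d - d^3 - 3*d^2)
(3) = (2*t + 3)/(2*t^2 - 11*t - 6)
(4) = (h^2 - 3*h - 40)/(h^2 - 10*h + 21)
(5) = (3*u + 6)/(3*u - 2)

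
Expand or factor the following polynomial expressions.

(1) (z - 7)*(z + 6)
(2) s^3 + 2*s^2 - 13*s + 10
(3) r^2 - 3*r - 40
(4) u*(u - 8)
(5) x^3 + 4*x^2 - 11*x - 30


(1) = z^2 - z - 42
(2) = (s - 2)*(s - 1)*(s + 5)
(3) = (r - 8)*(r + 5)
(4) = u^2 - 8*u
(5) = (x - 3)*(x + 2)*(x + 5)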